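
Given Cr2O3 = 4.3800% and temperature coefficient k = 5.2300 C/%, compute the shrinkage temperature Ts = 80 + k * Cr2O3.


Formula: Ts = 80 + k * Cr2O3
Substituting: Ts = 80 + 5.2300 * 4.3800
Result: 102.9074 C


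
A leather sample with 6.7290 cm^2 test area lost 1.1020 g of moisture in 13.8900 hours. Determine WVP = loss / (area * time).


Formula: WVP = loss / (area * time)
Substituting: WVP = 1.1020 / (6.7290 * 13.8900)
Result: 0.0117904 g/(cm^2*hr)


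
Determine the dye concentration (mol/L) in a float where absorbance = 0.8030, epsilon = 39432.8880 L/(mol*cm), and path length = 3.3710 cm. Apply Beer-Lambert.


Formula: c = A / (epsilon * l)
Substituting: c = 0.8030 / (39432.8880 * 3.3710)
Result: 6.0409e-06 mol/L


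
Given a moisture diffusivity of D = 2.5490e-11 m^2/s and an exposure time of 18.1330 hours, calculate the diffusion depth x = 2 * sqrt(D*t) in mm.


t = 18.1330 hr * 3600 = 65278.8000 s
D * t = 2.5490e-11 * 65278.8000 = 1.6640e-06
x = 2 * sqrt(D*t) = 2 * sqrt(1.6640e-06) = 0.00257989 m = 2.5799 mm


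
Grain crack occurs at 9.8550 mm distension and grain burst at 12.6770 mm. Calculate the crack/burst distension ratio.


Formula: Ratio = crack / burst
Substituting: Ratio = 9.8550 / 12.6770
Result: 0.7774


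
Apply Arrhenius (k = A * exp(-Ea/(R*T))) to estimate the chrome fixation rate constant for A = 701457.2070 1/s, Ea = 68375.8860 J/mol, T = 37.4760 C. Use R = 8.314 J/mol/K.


T_K = T_C + 273.15 = 37.4760 + 273.15 = 310.6260 K
exponent = -Ea / (R * T_K) = -68375.8860 / (8.314 * 310.6260) = -26.4762
k = A * exp(exponent) = 701457.2070 * exp(-26.4762) = 2.2261e-06 1/s


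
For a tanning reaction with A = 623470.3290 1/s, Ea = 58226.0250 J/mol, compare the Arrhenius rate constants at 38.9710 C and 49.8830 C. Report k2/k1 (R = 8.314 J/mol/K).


T1 = 38.9710 + 273.15 = 312.1210 K; T2 = 49.8830 + 273.15 = 323.0330 K
k1 = A * exp(-Ea/(R*T1)) = 623470.3290 * exp(-58226.0250/(8.314*312.1210)) = 1.1223e-04 1/s
k2 = A * exp(-Ea/(R*T2)) = 623470.3290 * exp(-58226.0250/(8.314*323.0330)) = 2.3949e-04 1/s
k2/k1 = 2.3949e-04 / 1.1223e-04 = 2.1339


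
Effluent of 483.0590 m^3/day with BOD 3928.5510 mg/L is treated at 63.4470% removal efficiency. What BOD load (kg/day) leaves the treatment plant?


Load_in = volume * conc / 1000 = 483.0590 * 3928.5510 / 1000 = 1897.7219 kg/day
Removed = Load_in * eff / 100 = 1897.7219 * 63.4470 / 100 = 1204.0476 kg/day
Load_out = Load_in - Removed = 1897.7219 - 1204.0476 = 693.6743 kg/day


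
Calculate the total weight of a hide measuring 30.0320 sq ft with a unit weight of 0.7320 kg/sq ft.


Formula: Weight = area * weight_per_sqft
Substituting: Weight = 30.0320 * 0.7320
Result: 21.9834 kg


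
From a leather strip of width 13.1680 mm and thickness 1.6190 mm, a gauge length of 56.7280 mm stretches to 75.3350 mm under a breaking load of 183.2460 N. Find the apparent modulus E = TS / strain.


TS = F / (w * t) = 183.2460 / (13.1680 * 1.6190) = 8.5954 N/mm^2
strain = (Lf - L0) / L0 = (75.3350 - 56.7280) / 56.7280 = 0.3280
E = TS / strain = 8.5954 / 0.3280 = 26.2053 N/mm^2


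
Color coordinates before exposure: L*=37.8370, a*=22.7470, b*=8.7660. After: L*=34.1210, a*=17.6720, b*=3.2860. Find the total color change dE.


dL = -3.7160, da = -5.0750, db = -5.4800
dE = sqrt((-3.7160)^2 + (-5.0750)^2 + (-5.4800)^2) = 8.3423


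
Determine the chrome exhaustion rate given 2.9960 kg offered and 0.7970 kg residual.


Formula: Uptake = (offered - residual) / offered * 100
Substituting: Uptake = (2.9960 - 0.7970) / 2.9960 * 100
Result: 73.3979 %


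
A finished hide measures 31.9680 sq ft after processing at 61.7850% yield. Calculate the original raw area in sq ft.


Formula: raw = finished * 100 / yield
Substituting: raw = 31.9680 * 100 / 61.7850
Result: 51.7407 sq ft


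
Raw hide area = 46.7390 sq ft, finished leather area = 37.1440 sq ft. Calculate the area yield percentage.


Formula: Yield = finished / raw * 100
Substituting: Yield = 37.1440 / 46.7390 * 100
Result: 79.4711 %


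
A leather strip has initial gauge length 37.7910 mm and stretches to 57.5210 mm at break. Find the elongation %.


Formula: Elongation = (Lf - L0) / L0 * 100
Substituting: Elongation = (57.5210 - 37.7910) / 37.7910 * 100
Result: 52.2082 %


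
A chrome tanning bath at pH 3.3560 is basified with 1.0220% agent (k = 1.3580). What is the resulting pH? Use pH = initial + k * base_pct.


Formula: pH_final = pH_initial + k * base_pct
Substituting: pH_final = 3.3560 + 1.3580 * 1.0220
Result: 4.7439


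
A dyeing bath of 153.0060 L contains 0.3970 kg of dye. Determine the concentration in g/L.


Formula: Conc = dye_mass(kg) / volume(L) * 1000
Substituting: Conc = 0.3970 / 153.0060 * 1000
Result: 2.5947 g/L


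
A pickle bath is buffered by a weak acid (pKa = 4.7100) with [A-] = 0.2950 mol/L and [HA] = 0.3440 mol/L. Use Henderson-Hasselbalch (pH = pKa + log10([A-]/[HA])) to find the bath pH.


ratio = [A-] / [HA] = 0.2950 / 0.3440 = 0.8576
log10(ratio) = -0.0667364
pH = pKa + log10(ratio) = 4.7100 - 0.0667364 = 4.6433


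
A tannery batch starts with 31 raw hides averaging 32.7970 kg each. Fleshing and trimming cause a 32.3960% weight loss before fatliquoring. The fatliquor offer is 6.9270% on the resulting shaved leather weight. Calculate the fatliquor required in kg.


Total_raw = N * avg_wt = 31 * 32.7970 = 1016.7070 kg
Substrate = Total_raw * (1 - loss/100) = 1016.7070 * (1 - 32.3960/100) = 687.3346 kg
Fat = Substrate * pct / 100 = 687.3346 * 6.9270 / 100 = 47.6117 kg


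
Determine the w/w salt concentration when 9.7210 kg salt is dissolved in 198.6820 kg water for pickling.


Formula: Conc = salt / (water + salt) * 100
Substituting: Conc = 9.7210 / (198.6820 + 9.7210) * 100
Result: 4.6645 %


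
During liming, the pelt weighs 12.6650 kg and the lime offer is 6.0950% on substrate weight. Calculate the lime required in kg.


Formula: Lime = substrate * pct / 100
Substituting: Lime = 12.6650 * 6.0950 / 100
Result: 0.7719 kg


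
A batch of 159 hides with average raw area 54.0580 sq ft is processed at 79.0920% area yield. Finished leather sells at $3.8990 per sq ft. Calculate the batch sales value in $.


Raw_total = N * avg_area = 159 * 54.0580 = 8595.2220 sq ft
Finished = Raw_total * yield / 100 = 8595.2220 * 79.0920 / 100 = 6798.1330 sq ft
Value = Finished * price = 6798.1330 * 3.8990 = 26505.9205 $


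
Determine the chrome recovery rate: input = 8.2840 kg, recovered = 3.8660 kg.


Formula: Recovery = recovered / input * 100
Substituting: Recovery = 3.8660 / 8.2840 * 100
Result: 46.6683 %


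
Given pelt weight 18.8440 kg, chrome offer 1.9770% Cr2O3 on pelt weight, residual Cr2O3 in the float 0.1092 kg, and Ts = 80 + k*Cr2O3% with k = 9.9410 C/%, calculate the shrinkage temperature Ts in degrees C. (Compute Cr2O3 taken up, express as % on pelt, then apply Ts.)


Offered = pelt * offer_pct / 100 = 18.8440 * 1.9770 / 100 = 0.3725 kg
Uptake = offered - residual = 0.3725 - 0.1092 = 0.2633 kg
Cr2O3% on pelt = uptake / pelt * 100 = 0.2633 / 18.8440 * 100 = 1.3975 %
Ts = 80 + k * Cr2O3% = 80 + 9.9410 * 1.3975 = 93.8926 C


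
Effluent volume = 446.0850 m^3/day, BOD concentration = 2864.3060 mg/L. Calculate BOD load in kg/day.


Formula: BOD_load = volume * conc / 1000
Substituting: BOD_load = 446.0850 * 2864.3060 / 1000
Result: 1277.7239 kg/day


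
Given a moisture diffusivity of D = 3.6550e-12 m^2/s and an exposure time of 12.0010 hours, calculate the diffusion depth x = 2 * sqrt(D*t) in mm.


t = 12.0010 hr * 3600 = 43203.6000 s
D * t = 3.6550e-12 * 43203.6000 = 1.5791e-07
x = 2 * sqrt(D*t) = 2 * sqrt(1.5791e-07) = 7.9476e-04 m = 0.7948 mm


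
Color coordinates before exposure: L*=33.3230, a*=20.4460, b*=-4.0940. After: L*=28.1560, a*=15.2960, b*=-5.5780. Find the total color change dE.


dL = -5.1670, da = -5.1500, db = -1.4840
dE = sqrt((-5.1670)^2 + (-5.1500)^2 + (-1.4840)^2) = 7.4446


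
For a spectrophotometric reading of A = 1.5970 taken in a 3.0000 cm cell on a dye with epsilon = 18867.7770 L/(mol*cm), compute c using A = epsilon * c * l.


Formula: c = A / (epsilon * l)
Substituting: c = 1.5970 / (18867.7770 * 3.0000)
Result: 2.8214e-05 mol/L


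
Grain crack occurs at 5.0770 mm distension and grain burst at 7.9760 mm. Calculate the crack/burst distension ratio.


Formula: Ratio = crack / burst
Substituting: Ratio = 5.0770 / 7.9760
Result: 0.6365


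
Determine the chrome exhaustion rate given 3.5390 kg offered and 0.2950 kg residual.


Formula: Uptake = (offered - residual) / offered * 100
Substituting: Uptake = (3.5390 - 0.2950) / 3.5390 * 100
Result: 91.6643 %


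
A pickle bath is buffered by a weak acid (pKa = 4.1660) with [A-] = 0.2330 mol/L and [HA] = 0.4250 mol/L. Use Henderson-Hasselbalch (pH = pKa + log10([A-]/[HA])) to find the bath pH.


ratio = [A-] / [HA] = 0.2330 / 0.4250 = 0.5482
log10(ratio) = -0.2610
pH = pKa + log10(ratio) = 4.1660 - 0.2610 = 3.9050


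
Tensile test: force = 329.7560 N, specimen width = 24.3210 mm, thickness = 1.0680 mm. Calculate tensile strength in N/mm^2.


Formula: TS = force / (width * thickness)
Substituting: TS = 329.7560 / (24.3210 * 1.0680)
Result: 12.6952 N/mm^2


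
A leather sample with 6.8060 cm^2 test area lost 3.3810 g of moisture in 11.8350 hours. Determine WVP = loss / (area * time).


Formula: WVP = loss / (area * time)
Substituting: WVP = 3.3810 / (6.8060 * 11.8350)
Result: 0.0419744 g/(cm^2*hr)


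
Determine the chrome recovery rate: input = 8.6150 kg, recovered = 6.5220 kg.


Formula: Recovery = recovered / input * 100
Substituting: Recovery = 6.5220 / 8.6150 * 100
Result: 75.7052 %


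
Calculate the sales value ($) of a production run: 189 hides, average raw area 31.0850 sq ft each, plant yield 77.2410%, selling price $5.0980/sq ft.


Raw_total = N * avg_area = 189 * 31.0850 = 5875.0650 sq ft
Finished = Raw_total * yield / 100 = 5875.0650 * 77.2410 / 100 = 4537.9590 sq ft
Value = Finished * price = 4537.9590 * 5.0980 = 23134.5148 $


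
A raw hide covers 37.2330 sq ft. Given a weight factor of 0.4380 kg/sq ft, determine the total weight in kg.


Formula: Weight = area * weight_per_sqft
Substituting: Weight = 37.2330 * 0.4380
Result: 16.3081 kg


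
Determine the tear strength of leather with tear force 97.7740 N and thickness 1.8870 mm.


Formula: Tear strength = force / thickness
Substituting: Tear strength = 97.7740 / 1.8870
Result: 51.8145 N/mm


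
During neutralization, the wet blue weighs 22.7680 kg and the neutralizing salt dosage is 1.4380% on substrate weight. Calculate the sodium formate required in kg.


Formula: Neutralizer = substrate * pct / 100
Substituting: Neutralizer = 22.7680 * 1.4380 / 100
Result: 0.3274 kg


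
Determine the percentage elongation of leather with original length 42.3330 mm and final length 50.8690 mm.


Formula: Elongation = (Lf - L0) / L0 * 100
Substituting: Elongation = (50.8690 - 42.3330) / 42.3330 * 100
Result: 20.1639 %


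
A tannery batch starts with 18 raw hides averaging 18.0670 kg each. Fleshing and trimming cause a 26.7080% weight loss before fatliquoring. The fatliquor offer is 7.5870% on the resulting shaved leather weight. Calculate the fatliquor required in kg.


Total_raw = N * avg_wt = 18 * 18.0670 = 325.2060 kg
Substrate = Total_raw * (1 - loss/100) = 325.2060 * (1 - 26.7080/100) = 238.3500 kg
Fat = Substrate * pct / 100 = 238.3500 * 7.5870 / 100 = 18.0836 kg


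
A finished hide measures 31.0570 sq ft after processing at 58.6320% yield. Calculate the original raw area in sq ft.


Formula: raw = finished * 100 / yield
Substituting: raw = 31.0570 * 100 / 58.6320
Result: 52.9694 sq ft


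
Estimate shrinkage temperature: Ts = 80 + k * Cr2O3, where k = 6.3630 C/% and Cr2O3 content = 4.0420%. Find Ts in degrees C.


Formula: Ts = 80 + k * Cr2O3
Substituting: Ts = 80 + 6.3630 * 4.0420
Result: 105.7192 C


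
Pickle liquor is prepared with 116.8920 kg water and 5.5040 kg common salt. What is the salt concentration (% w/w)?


Formula: Conc = salt / (water + salt) * 100
Substituting: Conc = 5.5040 / (116.8920 + 5.5040) * 100
Result: 4.4969 %


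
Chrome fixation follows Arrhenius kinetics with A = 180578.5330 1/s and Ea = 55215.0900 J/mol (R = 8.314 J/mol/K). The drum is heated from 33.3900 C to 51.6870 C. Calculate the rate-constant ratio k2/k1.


T1 = 33.3900 + 273.15 = 306.5400 K; T2 = 51.6870 + 273.15 = 324.8370 K
k1 = A * exp(-Ea/(R*T1)) = 180578.5330 * exp(-55215.0900/(8.314*306.5400)) = 7.0410e-05 1/s
k2 = A * exp(-Ea/(R*T2)) = 180578.5330 * exp(-55215.0900/(8.314*324.8370)) = 2.3857e-04 1/s
k2/k1 = 2.3857e-04 / 7.0410e-05 = 3.3883


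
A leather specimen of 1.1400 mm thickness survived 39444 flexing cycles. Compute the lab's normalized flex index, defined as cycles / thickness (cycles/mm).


Formula: Index = cycles / thickness
Substituting: Index = 39444 / 1.1400
Result: 34600.0000 cycles/mm


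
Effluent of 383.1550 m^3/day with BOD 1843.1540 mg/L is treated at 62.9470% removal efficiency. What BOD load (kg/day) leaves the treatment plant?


Load_in = volume * conc / 1000 = 383.1550 * 1843.1540 / 1000 = 706.2137 kg/day
Removed = Load_in * eff / 100 = 706.2137 * 62.9470 / 100 = 444.5403 kg/day
Load_out = Load_in - Removed = 706.2137 - 444.5403 = 261.6734 kg/day


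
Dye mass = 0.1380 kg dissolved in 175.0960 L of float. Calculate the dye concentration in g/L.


Formula: Conc = dye_mass(kg) / volume(L) * 1000
Substituting: Conc = 0.1380 / 175.0960 * 1000
Result: 0.7881 g/L


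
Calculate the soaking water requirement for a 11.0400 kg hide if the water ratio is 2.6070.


Formula: Water = hide_weight * ratio
Substituting: Water = 11.0400 * 2.6070
Result: 28.7813 kg


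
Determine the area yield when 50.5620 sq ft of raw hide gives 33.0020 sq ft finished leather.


Formula: Yield = finished / raw * 100
Substituting: Yield = 33.0020 / 50.5620 * 100
Result: 65.2704 %


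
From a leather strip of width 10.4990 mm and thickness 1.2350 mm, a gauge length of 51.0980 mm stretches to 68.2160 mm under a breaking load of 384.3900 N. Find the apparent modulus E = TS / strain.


TS = F / (w * t) = 384.3900 / (10.4990 * 1.2350) = 29.6454 N/mm^2
strain = (Lf - L0) / L0 = (68.2160 - 51.0980) / 51.0980 = 0.3350
E = TS / strain = 29.6454 / 0.3350 = 88.4928 N/mm^2


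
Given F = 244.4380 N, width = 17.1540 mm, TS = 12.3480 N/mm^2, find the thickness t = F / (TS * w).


Formula: t = F / (TS * w)
Substituting: t = 244.4380 / (12.3480 * 17.1540)
Result: 1.1540 mm


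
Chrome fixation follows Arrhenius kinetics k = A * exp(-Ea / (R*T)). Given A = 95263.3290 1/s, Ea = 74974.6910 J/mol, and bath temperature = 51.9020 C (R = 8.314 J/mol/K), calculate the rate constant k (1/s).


T_K = T_C + 273.15 = 51.9020 + 273.15 = 325.0520 K
exponent = -Ea / (R * T_K) = -74974.6910 / (8.314 * 325.0520) = -27.7429
k = A * exp(exponent) = 95263.3290 * exp(-27.7429) = 8.5180e-08 1/s


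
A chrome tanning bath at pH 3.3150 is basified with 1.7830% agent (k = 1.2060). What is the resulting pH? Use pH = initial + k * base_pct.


Formula: pH_final = pH_initial + k * base_pct
Substituting: pH_final = 3.3150 + 1.2060 * 1.7830
Result: 5.4653


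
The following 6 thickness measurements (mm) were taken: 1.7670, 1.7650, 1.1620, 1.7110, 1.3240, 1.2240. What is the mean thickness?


Formula: Average = sum / n
Substituting: Average = 8.9530 / 6
Result: 1.4922 mm


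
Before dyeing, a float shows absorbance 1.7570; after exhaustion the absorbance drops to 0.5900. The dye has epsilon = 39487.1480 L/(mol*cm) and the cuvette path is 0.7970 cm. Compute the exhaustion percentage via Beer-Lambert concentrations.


c_initial = A_i / (epsilon * l) = 1.7570 / (39487.1480 * 0.7970) = 5.5829e-05 mol/L
c_final = A_f / (epsilon * l) = 0.5900 / (39487.1480 * 0.7970) = 1.8747e-05 mol/L
Exhaustion = (c_initial - c_final) / c_initial * 100 = (5.5829e-05 - 1.8747e-05) / 5.5829e-05 * 100 = 66.4200 %


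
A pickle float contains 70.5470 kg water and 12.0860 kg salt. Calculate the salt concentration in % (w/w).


Formula: Conc = salt / (water + salt) * 100
Substituting: Conc = 12.0860 / (70.5470 + 12.0860) * 100
Result: 14.6261 %


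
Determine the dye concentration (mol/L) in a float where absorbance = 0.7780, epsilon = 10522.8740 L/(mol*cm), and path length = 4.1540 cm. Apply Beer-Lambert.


Formula: c = A / (epsilon * l)
Substituting: c = 0.7780 / (10522.8740 * 4.1540)
Result: 1.7798e-05 mol/L


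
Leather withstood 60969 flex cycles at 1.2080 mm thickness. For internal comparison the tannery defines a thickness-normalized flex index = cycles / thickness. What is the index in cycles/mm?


Formula: Index = cycles / thickness
Substituting: Index = 60969 / 1.2080
Result: 50471.0265 cycles/mm


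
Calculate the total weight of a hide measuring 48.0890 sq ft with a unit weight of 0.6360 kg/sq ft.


Formula: Weight = area * weight_per_sqft
Substituting: Weight = 48.0890 * 0.6360
Result: 30.5846 kg


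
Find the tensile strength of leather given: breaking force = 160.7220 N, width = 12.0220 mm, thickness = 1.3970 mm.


Formula: TS = force / (width * thickness)
Substituting: TS = 160.7220 / (12.0220 * 1.3970)
Result: 9.5698 N/mm^2


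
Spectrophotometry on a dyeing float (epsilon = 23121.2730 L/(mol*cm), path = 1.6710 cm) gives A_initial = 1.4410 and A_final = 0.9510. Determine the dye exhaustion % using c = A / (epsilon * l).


c_initial = A_i / (epsilon * l) = 1.4410 / (23121.2730 * 1.6710) = 3.7297e-05 mol/L
c_final = A_f / (epsilon * l) = 0.9510 / (23121.2730 * 1.6710) = 2.4615e-05 mol/L
Exhaustion = (c_initial - c_final) / c_initial * 100 = (3.7297e-05 - 2.4615e-05) / 3.7297e-05 * 100 = 34.0042 %


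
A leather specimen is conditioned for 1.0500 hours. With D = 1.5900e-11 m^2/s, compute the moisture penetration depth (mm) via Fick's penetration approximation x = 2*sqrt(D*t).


t = 1.0500 hr * 3600 = 3780.0000 s
D * t = 1.5900e-11 * 3780.0000 = 6.0102e-08
x = 2 * sqrt(D*t) = 2 * sqrt(6.0102e-08) = 4.9031e-04 m = 0.4903 mm


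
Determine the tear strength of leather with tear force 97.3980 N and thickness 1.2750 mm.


Formula: Tear strength = force / thickness
Substituting: Tear strength = 97.3980 / 1.2750
Result: 76.3906 N/mm


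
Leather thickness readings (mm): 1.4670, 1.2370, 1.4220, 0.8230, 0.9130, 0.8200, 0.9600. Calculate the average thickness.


Formula: Average = sum / n
Substituting: Average = 7.6420 / 7
Result: 1.0917 mm


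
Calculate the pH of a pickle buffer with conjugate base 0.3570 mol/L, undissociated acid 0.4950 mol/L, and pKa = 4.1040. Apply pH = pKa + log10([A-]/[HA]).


ratio = [A-] / [HA] = 0.3570 / 0.4950 = 0.7212
log10(ratio) = -0.1419
pH = pKa + log10(ratio) = 4.1040 - 0.1419 = 3.9621


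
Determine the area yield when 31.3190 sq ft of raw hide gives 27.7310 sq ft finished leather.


Formula: Yield = finished / raw * 100
Substituting: Yield = 27.7310 / 31.3190 * 100
Result: 88.5437 %


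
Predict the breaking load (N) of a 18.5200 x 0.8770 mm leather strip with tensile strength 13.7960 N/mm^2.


Formula: F = TS * w * t
Substituting: F = 13.7960 * 18.5200 * 0.8770
Result: 224.0752 N


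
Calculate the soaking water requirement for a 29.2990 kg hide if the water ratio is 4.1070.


Formula: Water = hide_weight * ratio
Substituting: Water = 29.2990 * 4.1070
Result: 120.3310 kg


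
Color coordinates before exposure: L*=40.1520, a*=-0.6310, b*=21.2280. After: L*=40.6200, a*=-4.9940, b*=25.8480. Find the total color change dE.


dL = 0.4680, da = -4.3630, db = 4.6200
dE = sqrt(0.4680^2 + (-4.3630)^2 + 4.6200^2) = 6.3717


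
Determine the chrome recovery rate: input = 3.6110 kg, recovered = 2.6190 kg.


Formula: Recovery = recovered / input * 100
Substituting: Recovery = 2.6190 / 3.6110 * 100
Result: 72.5284 %


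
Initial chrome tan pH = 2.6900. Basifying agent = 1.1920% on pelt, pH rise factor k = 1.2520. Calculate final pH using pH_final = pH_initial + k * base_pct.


Formula: pH_final = pH_initial + k * base_pct
Substituting: pH_final = 2.6900 + 1.2520 * 1.1920
Result: 4.1824


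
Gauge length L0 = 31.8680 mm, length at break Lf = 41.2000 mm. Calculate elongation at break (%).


Formula: Elongation = (Lf - L0) / L0 * 100
Substituting: Elongation = (41.2000 - 31.8680) / 31.8680 * 100
Result: 29.2833 %


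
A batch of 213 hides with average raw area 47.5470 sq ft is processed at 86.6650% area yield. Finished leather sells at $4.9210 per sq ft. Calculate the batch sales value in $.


Raw_total = N * avg_area = 213 * 47.5470 = 10127.5110 sq ft
Finished = Raw_total * yield / 100 = 10127.5110 * 86.6650 / 100 = 8777.0074 sq ft
Value = Finished * price = 8777.0074 * 4.9210 = 43191.6535 $


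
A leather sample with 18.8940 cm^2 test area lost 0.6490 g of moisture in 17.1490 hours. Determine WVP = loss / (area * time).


Formula: WVP = loss / (area * time)
Substituting: WVP = 0.6490 / (18.8940 * 17.1490)
Result: 0.002003 g/(cm^2*hr)


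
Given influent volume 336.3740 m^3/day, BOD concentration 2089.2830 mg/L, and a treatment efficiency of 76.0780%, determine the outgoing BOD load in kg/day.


Load_in = volume * conc / 1000 = 336.3740 * 2089.2830 / 1000 = 702.7805 kg/day
Removed = Load_in * eff / 100 = 702.7805 * 76.0780 / 100 = 534.6613 kg/day
Load_out = Load_in - Removed = 702.7805 - 534.6613 = 168.1191 kg/day


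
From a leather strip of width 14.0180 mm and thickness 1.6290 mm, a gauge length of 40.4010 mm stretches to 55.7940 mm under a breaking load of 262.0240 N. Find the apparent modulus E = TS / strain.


TS = F / (w * t) = 262.0240 / (14.0180 * 1.6290) = 11.4745 N/mm^2
strain = (Lf - L0) / L0 = (55.7940 - 40.4010) / 40.4010 = 0.3810
E = TS / strain = 11.4745 / 0.3810 = 30.1164 N/mm^2


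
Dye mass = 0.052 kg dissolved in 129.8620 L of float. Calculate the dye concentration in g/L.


Formula: Conc = dye_mass(kg) / volume(L) * 1000
Substituting: Conc = 0.052 / 129.8620 * 1000
Result: 0.4004 g/L


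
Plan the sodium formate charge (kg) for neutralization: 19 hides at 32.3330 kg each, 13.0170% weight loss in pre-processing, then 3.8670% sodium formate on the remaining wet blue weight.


Total_raw = N * avg_wt = 19 * 32.3330 = 614.3270 kg
Substrate = Total_raw * (1 - loss/100) = 614.3270 * (1 - 13.0170/100) = 534.3601 kg
Neutralizer = Substrate * pct / 100 = 534.3601 * 3.8670 / 100 = 20.6637 kg


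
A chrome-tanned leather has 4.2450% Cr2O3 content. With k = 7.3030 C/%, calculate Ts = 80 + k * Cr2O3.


Formula: Ts = 80 + k * Cr2O3
Substituting: Ts = 80 + 7.3030 * 4.2450
Result: 111.0012 C


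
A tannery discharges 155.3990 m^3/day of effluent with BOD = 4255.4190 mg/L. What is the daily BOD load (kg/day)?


Formula: BOD_load = volume * conc / 1000
Substituting: BOD_load = 155.3990 * 4255.4190 / 1000
Result: 661.2879 kg/day


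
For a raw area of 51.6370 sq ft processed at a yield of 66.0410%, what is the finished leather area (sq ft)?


Formula: finished = raw * yield / 100
Substituting: finished = 51.6370 * 66.0410 / 100
Result: 34.1016 sq ft


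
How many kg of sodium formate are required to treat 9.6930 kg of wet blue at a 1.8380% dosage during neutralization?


Formula: Neutralizer = substrate * pct / 100
Substituting: Neutralizer = 9.6930 * 1.8380 / 100
Result: 0.1782 kg


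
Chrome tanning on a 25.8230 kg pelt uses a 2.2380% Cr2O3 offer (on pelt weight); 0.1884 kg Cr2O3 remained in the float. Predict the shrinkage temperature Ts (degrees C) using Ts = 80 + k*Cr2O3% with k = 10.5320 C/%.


Offered = pelt * offer_pct / 100 = 25.8230 * 2.2380 / 100 = 0.5779 kg
Uptake = offered - residual = 0.5779 - 0.1884 = 0.3895 kg
Cr2O3% on pelt = uptake / pelt * 100 = 0.3895 / 25.8230 * 100 = 1.5084 %
Ts = 80 + k * Cr2O3% = 80 + 10.5320 * 1.5084 = 95.8867 C


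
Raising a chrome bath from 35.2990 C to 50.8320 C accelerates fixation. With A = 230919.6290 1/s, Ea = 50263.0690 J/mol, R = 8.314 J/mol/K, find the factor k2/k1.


T1 = 35.2990 + 273.15 = 308.4490 K; T2 = 50.8320 + 273.15 = 323.9820 K
k1 = A * exp(-Ea/(R*T1)) = 230919.6290 * exp(-50263.0690/(8.314*308.4490)) = 7.1006e-04 1/s
k2 = A * exp(-Ea/(R*T2)) = 230919.6290 * exp(-50263.0690/(8.314*323.9820)) = 0.00181721 1/s
k2/k1 = 0.00181721 / 7.1006e-04 = 2.5592


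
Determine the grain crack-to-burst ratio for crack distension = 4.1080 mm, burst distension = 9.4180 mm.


Formula: Ratio = crack / burst
Substituting: Ratio = 4.1080 / 9.4180
Result: 0.4362


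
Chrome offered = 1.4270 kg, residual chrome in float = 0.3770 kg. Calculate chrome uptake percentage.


Formula: Uptake = (offered - residual) / offered * 100
Substituting: Uptake = (1.4270 - 0.3770) / 1.4270 * 100
Result: 73.5809 %


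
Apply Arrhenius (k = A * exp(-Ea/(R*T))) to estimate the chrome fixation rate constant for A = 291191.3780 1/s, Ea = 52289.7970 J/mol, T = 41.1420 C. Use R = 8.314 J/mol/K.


T_K = T_C + 273.15 = 41.1420 + 273.15 = 314.2920 K
exponent = -Ea / (R * T_K) = -52289.7970 / (8.314 * 314.2920) = -20.0112
k = A * exp(exponent) = 291191.3780 * exp(-20.0112) = 5.9349e-04 1/s


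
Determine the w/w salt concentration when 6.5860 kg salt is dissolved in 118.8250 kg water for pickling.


Formula: Conc = salt / (water + salt) * 100
Substituting: Conc = 6.5860 / (118.8250 + 6.5860) * 100
Result: 5.2515 %


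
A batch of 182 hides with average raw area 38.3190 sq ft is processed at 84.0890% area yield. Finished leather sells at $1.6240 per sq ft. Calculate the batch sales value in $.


Raw_total = N * avg_area = 182 * 38.3190 = 6974.0580 sq ft
Finished = Raw_total * yield / 100 = 6974.0580 * 84.0890 / 100 = 5864.4156 sq ft
Value = Finished * price = 5864.4156 * 1.6240 = 9523.8110 $


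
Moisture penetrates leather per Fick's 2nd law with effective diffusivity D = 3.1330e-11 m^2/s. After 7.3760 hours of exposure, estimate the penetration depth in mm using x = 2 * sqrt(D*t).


t = 7.3760 hr * 3600 = 26553.6000 s
D * t = 3.1330e-11 * 26553.6000 = 8.3192e-07
x = 2 * sqrt(D*t) = 2 * sqrt(8.3192e-07) = 0.0018242 m = 1.8242 mm


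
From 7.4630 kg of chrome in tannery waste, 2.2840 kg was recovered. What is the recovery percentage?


Formula: Recovery = recovered / input * 100
Substituting: Recovery = 2.2840 / 7.4630 * 100
Result: 30.6043 %


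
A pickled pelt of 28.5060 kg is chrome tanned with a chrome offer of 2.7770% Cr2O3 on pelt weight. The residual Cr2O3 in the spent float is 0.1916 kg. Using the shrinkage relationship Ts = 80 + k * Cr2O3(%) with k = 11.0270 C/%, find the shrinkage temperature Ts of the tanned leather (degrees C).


Offered = pelt * offer_pct / 100 = 28.5060 * 2.7770 / 100 = 0.7916 kg
Uptake = offered - residual = 0.7916 - 0.1916 = 0.6000 kg
Cr2O3% on pelt = uptake / pelt * 100 = 0.6000 / 28.5060 * 100 = 2.1049 %
Ts = 80 + k * Cr2O3% = 80 + 11.0270 * 2.1049 = 103.2103 C


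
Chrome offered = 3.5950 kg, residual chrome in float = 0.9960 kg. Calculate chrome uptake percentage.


Formula: Uptake = (offered - residual) / offered * 100
Substituting: Uptake = (3.5950 - 0.9960) / 3.5950 * 100
Result: 72.2949 %


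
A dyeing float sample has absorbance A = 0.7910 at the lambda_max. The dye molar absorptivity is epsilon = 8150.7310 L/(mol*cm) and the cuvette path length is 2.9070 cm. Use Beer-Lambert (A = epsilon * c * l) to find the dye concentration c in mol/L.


Formula: c = A / (epsilon * l)
Substituting: c = 0.7910 / (8150.7310 * 2.9070)
Result: 3.3384e-05 mol/L


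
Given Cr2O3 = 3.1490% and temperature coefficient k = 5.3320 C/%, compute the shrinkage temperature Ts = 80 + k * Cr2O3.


Formula: Ts = 80 + k * Cr2O3
Substituting: Ts = 80 + 5.3320 * 3.1490
Result: 96.7905 C


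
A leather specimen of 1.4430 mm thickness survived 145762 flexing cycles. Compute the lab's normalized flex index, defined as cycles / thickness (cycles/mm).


Formula: Index = cycles / thickness
Substituting: Index = 145762 / 1.4430
Result: 101013.1670 cycles/mm


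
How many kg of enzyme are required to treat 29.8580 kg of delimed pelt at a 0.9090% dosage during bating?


Formula: Enzyme = substrate * pct / 100
Substituting: Enzyme = 29.8580 * 0.9090 / 100
Result: 0.2714 kg


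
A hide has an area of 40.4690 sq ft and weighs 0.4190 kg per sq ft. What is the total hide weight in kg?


Formula: Weight = area * weight_per_sqft
Substituting: Weight = 40.4690 * 0.4190
Result: 16.9565 kg


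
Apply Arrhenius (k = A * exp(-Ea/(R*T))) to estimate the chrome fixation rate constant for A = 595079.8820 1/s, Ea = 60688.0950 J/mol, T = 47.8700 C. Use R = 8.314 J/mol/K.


T_K = T_C + 273.15 = 47.8700 + 273.15 = 321.0200 K
exponent = -Ea / (R * T_K) = -60688.0950 / (8.314 * 321.0200) = -22.7385
k = A * exp(exponent) = 595079.8820 * exp(-22.7385) = 7.9319e-05 1/s


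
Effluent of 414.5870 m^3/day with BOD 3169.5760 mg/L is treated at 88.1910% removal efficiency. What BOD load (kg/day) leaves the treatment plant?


Load_in = volume * conc / 1000 = 414.5870 * 3169.5760 / 1000 = 1314.0650 kg/day
Removed = Load_in * eff / 100 = 1314.0650 * 88.1910 / 100 = 1158.8871 kg/day
Load_out = Load_in - Removed = 1314.0650 - 1158.8871 = 155.1779 kg/day


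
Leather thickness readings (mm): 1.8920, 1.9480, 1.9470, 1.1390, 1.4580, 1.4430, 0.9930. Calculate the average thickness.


Formula: Average = sum / n
Substituting: Average = 10.8200 / 7
Result: 1.5457 mm


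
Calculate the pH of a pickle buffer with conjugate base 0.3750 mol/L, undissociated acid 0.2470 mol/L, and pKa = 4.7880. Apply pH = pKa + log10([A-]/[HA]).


ratio = [A-] / [HA] = 0.3750 / 0.2470 = 1.5182
log10(ratio) = 0.1813
pH = pKa + log10(ratio) = 4.7880 + 0.1813 = 4.9693


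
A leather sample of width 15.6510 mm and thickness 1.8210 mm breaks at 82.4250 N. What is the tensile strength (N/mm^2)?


Formula: TS = force / (width * thickness)
Substituting: TS = 82.4250 / (15.6510 * 1.8210)
Result: 2.8921 N/mm^2


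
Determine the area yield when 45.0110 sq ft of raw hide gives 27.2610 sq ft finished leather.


Formula: Yield = finished / raw * 100
Substituting: Yield = 27.2610 / 45.0110 * 100
Result: 60.5652 %


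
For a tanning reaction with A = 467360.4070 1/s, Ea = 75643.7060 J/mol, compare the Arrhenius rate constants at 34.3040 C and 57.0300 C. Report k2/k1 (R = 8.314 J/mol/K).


T1 = 34.3040 + 273.15 = 307.4540 K; T2 = 57.0300 + 273.15 = 330.1800 K
k1 = A * exp(-Ea/(R*T1)) = 467360.4070 * exp(-75643.7060/(8.314*307.4540)) = 6.5730e-08 1/s
k2 = A * exp(-Ea/(R*T2)) = 467360.4070 * exp(-75643.7060/(8.314*330.1800)) = 5.0390e-07 1/s
k2/k1 = 5.0390e-07 / 6.5730e-08 = 7.6663


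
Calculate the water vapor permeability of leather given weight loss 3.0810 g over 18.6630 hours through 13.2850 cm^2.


Formula: WVP = loss / (area * time)
Substituting: WVP = 3.0810 / (13.2850 * 18.6630)
Result: 0.0124265 g/(cm^2*hr)


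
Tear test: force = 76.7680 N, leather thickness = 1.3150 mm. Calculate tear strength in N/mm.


Formula: Tear strength = force / thickness
Substituting: Tear strength = 76.7680 / 1.3150
Result: 58.3787 N/mm


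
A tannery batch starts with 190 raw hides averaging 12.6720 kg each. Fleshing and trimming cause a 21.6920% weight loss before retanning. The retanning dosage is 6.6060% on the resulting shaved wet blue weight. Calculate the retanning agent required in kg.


Total_raw = N * avg_wt = 190 * 12.6720 = 2407.6800 kg
Substrate = Total_raw * (1 - loss/100) = 2407.6800 * (1 - 21.6920/100) = 1885.4061 kg
Retan = Substrate * pct / 100 = 1885.4061 * 6.6060 / 100 = 124.5499 kg


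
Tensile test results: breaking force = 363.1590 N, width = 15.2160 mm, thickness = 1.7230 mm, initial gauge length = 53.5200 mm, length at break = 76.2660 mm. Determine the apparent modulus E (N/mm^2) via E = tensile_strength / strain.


TS = F / (w * t) = 363.1590 / (15.2160 * 1.7230) = 13.8520 N/mm^2
strain = (Lf - L0) / L0 = (76.2660 - 53.5200) / 53.5200 = 0.4250
E = TS / strain = 13.8520 / 0.4250 = 32.5928 N/mm^2


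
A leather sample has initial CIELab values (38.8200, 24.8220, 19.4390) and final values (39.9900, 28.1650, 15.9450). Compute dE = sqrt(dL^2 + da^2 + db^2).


dL = 1.1700, da = 3.3430, db = -3.4940
dE = sqrt(1.1700^2 + 3.3430^2 + (-3.4940)^2) = 4.9752


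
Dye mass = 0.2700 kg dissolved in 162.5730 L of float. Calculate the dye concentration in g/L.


Formula: Conc = dye_mass(kg) / volume(L) * 1000
Substituting: Conc = 0.2700 / 162.5730 * 1000
Result: 1.6608 g/L


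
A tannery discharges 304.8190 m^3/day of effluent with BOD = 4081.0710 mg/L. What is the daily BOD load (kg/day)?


Formula: BOD_load = volume * conc / 1000
Substituting: BOD_load = 304.8190 * 4081.0710 / 1000
Result: 1243.9880 kg/day


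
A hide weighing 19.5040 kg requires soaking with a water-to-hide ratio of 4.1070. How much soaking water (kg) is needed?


Formula: Water = hide_weight * ratio
Substituting: Water = 19.5040 * 4.1070
Result: 80.1029 kg


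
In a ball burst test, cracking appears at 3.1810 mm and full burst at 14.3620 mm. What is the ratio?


Formula: Ratio = crack / burst
Substituting: Ratio = 3.1810 / 14.3620
Result: 0.2215


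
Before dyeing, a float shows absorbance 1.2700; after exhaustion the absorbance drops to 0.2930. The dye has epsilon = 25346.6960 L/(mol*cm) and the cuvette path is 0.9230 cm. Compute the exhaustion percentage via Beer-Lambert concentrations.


c_initial = A_i / (epsilon * l) = 1.2700 / (25346.6960 * 0.9230) = 5.4285e-05 mol/L
c_final = A_f / (epsilon * l) = 0.2930 / (25346.6960 * 0.9230) = 1.2524e-05 mol/L
Exhaustion = (c_initial - c_final) / c_initial * 100 = (5.4285e-05 - 1.2524e-05) / 5.4285e-05 * 100 = 76.9291 %


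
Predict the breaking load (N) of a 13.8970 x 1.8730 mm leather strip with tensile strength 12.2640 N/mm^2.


Formula: F = TS * w * t
Substituting: F = 12.2640 * 13.8970 * 1.8730
Result: 319.2206 N


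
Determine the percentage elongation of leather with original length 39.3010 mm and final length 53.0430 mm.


Formula: Elongation = (Lf - L0) / L0 * 100
Substituting: Elongation = (53.0430 - 39.3010) / 39.3010 * 100
Result: 34.9660 %


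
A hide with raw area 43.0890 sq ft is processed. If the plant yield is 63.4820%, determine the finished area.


Formula: finished = raw * yield / 100
Substituting: finished = 43.0890 * 63.4820 / 100
Result: 27.3538 sq ft


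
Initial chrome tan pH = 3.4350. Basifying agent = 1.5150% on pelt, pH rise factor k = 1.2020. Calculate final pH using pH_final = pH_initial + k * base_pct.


Formula: pH_final = pH_initial + k * base_pct
Substituting: pH_final = 3.4350 + 1.2020 * 1.5150
Result: 5.2560


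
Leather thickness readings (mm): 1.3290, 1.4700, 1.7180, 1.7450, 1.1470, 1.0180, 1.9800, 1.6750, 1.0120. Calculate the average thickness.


Formula: Average = sum / n
Substituting: Average = 13.0940 / 9
Result: 1.4549 mm


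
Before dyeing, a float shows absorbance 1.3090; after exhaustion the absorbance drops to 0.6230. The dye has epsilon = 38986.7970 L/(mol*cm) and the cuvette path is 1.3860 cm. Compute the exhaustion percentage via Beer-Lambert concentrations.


c_initial = A_i / (epsilon * l) = 1.3090 / (38986.7970 * 1.3860) = 2.4225e-05 mol/L
c_final = A_f / (epsilon * l) = 0.6230 / (38986.7970 * 1.3860) = 1.1529e-05 mol/L
Exhaustion = (c_initial - c_final) / c_initial * 100 = (2.4225e-05 - 1.1529e-05) / 2.4225e-05 * 100 = 52.4064 %


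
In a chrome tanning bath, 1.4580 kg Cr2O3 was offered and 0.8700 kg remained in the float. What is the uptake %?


Formula: Uptake = (offered - residual) / offered * 100
Substituting: Uptake = (1.4580 - 0.8700) / 1.4580 * 100
Result: 40.3292 %


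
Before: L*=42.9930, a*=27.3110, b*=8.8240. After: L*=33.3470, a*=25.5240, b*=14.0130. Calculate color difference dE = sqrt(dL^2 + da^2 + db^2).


dL = -9.6460, da = -1.7870, db = 5.1890
dE = sqrt((-9.6460)^2 + (-1.7870)^2 + 5.1890^2) = 11.0979


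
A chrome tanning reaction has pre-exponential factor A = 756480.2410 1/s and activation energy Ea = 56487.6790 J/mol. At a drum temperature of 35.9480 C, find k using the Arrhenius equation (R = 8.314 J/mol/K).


T_K = T_C + 273.15 = 35.9480 + 273.15 = 309.0980 K
exponent = -Ea / (R * T_K) = -56487.6790 / (8.314 * 309.0980) = -21.9810
k = A * exp(exponent) = 756480.2410 * exp(-21.9810) = 2.1506e-04 1/s


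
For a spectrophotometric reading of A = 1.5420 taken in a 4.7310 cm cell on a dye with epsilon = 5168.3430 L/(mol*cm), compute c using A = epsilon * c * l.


Formula: c = A / (epsilon * l)
Substituting: c = 1.5420 / (5168.3430 * 4.7310)
Result: 6.3064e-05 mol/L


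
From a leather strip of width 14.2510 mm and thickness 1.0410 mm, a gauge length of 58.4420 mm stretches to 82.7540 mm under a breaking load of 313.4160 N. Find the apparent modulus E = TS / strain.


TS = F / (w * t) = 313.4160 / (14.2510 * 1.0410) = 21.1264 N/mm^2
strain = (Lf - L0) / L0 = (82.7540 - 58.4420) / 58.4420 = 0.4160
E = TS / strain = 21.1264 / 0.4160 = 50.7843 N/mm^2


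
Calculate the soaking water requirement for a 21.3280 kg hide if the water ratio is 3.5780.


Formula: Water = hide_weight * ratio
Substituting: Water = 21.3280 * 3.5780
Result: 76.3116 kg


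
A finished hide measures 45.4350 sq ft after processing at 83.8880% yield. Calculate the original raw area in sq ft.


Formula: raw = finished * 100 / yield
Substituting: raw = 45.4350 * 100 / 83.8880
Result: 54.1615 sq ft


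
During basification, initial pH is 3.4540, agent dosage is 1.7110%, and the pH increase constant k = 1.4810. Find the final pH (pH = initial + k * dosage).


Formula: pH_final = pH_initial + k * base_pct
Substituting: pH_final = 3.4540 + 1.4810 * 1.7110
Result: 5.9880


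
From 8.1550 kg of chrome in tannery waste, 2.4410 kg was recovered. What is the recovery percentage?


Formula: Recovery = recovered / input * 100
Substituting: Recovery = 2.4410 / 8.1550 * 100
Result: 29.9326 %


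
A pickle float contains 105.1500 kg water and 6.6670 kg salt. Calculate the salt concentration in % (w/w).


Formula: Conc = salt / (water + salt) * 100
Substituting: Conc = 6.6670 / (105.1500 + 6.6670) * 100
Result: 5.9624 %


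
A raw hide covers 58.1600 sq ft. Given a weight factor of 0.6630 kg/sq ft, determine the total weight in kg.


Formula: Weight = area * weight_per_sqft
Substituting: Weight = 58.1600 * 0.6630
Result: 38.5601 kg


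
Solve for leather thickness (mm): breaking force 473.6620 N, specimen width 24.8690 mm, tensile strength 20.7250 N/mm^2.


Formula: t = F / (TS * w)
Substituting: t = 473.6620 / (20.7250 * 24.8690)
Result: 0.9190 mm


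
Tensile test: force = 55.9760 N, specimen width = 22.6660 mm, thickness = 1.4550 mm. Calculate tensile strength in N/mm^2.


Formula: TS = force / (width * thickness)
Substituting: TS = 55.9760 / (22.6660 * 1.4550)
Result: 1.6973 N/mm^2


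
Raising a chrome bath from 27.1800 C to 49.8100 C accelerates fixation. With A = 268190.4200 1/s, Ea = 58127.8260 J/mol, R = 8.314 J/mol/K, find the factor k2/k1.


T1 = 27.1800 + 273.15 = 300.3300 K; T2 = 49.8100 + 273.15 = 322.9600 K
k1 = A * exp(-Ea/(R*T1)) = 268190.4200 * exp(-58127.8260/(8.314*300.3300)) = 2.0809e-05 1/s
k2 = A * exp(-Ea/(R*T2)) = 268190.4200 * exp(-58127.8260/(8.314*322.9600)) = 1.0633e-04 1/s
k2/k1 = 1.0633e-04 / 2.0809e-05 = 5.1101


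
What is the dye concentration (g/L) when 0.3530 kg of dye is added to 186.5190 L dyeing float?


Formula: Conc = dye_mass(kg) / volume(L) * 1000
Substituting: Conc = 0.3530 / 186.5190 * 1000
Result: 1.8926 g/L


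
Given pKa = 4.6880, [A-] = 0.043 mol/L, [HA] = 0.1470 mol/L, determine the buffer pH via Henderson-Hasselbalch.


ratio = [A-] / [HA] = 0.043 / 0.1470 = 0.2925
log10(ratio) = -0.5338
pH = pKa + log10(ratio) = 4.6880 - 0.5338 = 4.1542


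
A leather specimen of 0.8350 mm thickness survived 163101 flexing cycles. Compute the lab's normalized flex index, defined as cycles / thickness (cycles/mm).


Formula: Index = cycles / thickness
Substituting: Index = 163101 / 0.8350
Result: 195330.5389 cycles/mm
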